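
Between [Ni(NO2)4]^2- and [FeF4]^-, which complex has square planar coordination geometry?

For [Ni(NO2)4]^2-: Ligand charges: each nitro (N-bound nitrite) is −1. With an overall charge of −2 the nickel centre must be in the +2 oxidation state. Nickel is a group-10 element; Ni(II) is therefore d⁸. Nitro (N-bound nitrite) is a strong-field ligand (high in the spectrochemical series). A 3d d⁸ ion with strong-field ligands gains enough CFSE to favour square planar over tetrahedral. → square planar.
For [FeF4]^-: Summing ligand charges against the −1 overall charge gives an oxidation state of +3 for iron. Fe sits in group 8, so the d-electron count is 8 − 3 = 5. A high-spin d⁵ ion has zero CFSE in either geometry, so four ligands adopt the sterically favoured tetrahedral geometry. → tetrahedral.

[Ni(NO2)4]^2-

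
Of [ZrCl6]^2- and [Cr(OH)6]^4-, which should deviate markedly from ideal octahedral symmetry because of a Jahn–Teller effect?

[Cr(OH)6]^4-

[ZrCl6]^2-: Summing ligand charges against the −2 overall charge gives an oxidation state of +4 for zirconium. Zr sits in group 4, so the d-electron count is 4 − 4 = 0. The d⁰ configuration leaves the e_g set evenly filled (or empty) — no strong Jahn–Teller driving force.
[Cr(OH)6]^4-: Each hydroxide is −1; balancing the −4 overall charge requires Cr(II). Chromium is a group-6 element; Cr(II) is therefore d⁴. Hydroxide is a weak-field ligand for a first-row metal, so the complex is high-spin. The t₂g³e_g¹ (high-spin) configuration has an unevenly filled e_g set; the Jahn–Teller theorem predicts a tetragonal distortion (typically axial elongation) to lift the degeneracy.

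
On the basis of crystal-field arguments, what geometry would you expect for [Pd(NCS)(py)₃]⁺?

Summing ligand charges against the +1 overall charge gives an oxidation state of +2 for palladium.
Palladium is a group-10 element; Pd(II) is therefore d⁸.
Coordination number: 4.
A 4d d⁸ ion has a large crystal-field splitting; square planar leaves the high-energy d_{x²−y²} orbital empty and maximises CFSE.

square planar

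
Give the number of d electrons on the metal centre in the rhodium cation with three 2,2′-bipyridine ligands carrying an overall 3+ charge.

2,2′-bipyridine is neutral; balancing the +3 overall charge requires Rh(III).
Rh sits in group 9, so the d-electron count is 9 − 3 = 6.

d⁶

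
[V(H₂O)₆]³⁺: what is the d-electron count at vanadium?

d2

Ligand charges: water is neutral. With an overall charge of +3 the vanadium centre must be in the +3 oxidation state.
Vanadium is a group-5 element; V(III) is therefore d².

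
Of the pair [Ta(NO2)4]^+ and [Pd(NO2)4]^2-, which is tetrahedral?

[Ta(NO2)4]^+

For [Ta(NO2)4]^+: Ligand charges: each nitro (N-bound nitrite) is −1. With an overall charge of +1 the tantalum centre must be in the +5 oxidation state. Ta sits in group 5, so the d-electron count is 5 − 5 = 0. A d⁰ ion has no crystal-field stabilisation preference between square planar and tetrahedral, so four ligands adopt the sterically favoured tetrahedral geometry. → tetrahedral.
For [Pd(NO2)4]^2-: Each nitro (N-bound nitrite) is −1; balancing the −2 overall charge requires Pd(II). Pd sits in group 10, so the d-electron count is 10 − 2 = 8. A 4d d⁸ ion has a large crystal-field splitting; square planar leaves the high-energy d_{x²−y²} orbital empty and maximises CFSE. → square planar.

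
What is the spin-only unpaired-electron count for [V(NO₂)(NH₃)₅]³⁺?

Ligand charges: each nitro (N-bound nitrite) is −1; ammonia is neutral. With an overall charge of +3 the vanadium centre must be in the +4 oxidation state.
Group 5 minus oxidation state 4 gives a d¹ configuration.
In an octahedral field the d¹ configuration is t₂g¹e_g⁰ (only one arrangement possible), giving 1 unpaired electron.

1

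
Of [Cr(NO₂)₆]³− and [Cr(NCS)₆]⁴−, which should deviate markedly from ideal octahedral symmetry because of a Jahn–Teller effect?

[Cr(NCS)₆]⁴−

[Cr(NO₂)₆]³−: Summing ligand charges against the −3 overall charge gives an oxidation state of +3 for chromium. Cr sits in group 6, so the d-electron count is 6 − 3 = 3. The d³ configuration leaves the e_g set evenly filled (or empty) — no strong Jahn–Teller driving force.
[Cr(NCS)₆]⁴−: Ligand charges: each isothiocyanate is −1. With an overall charge of −4 the chromium centre must be in the +2 oxidation state. Group 6 minus oxidation state 2 gives a d⁴ configuration. Isothiocyanate is a weak-field ligand for a first-row metal, so the complex is high-spin. The t₂g³e_g¹ (high-spin) configuration has an unevenly filled e_g set; the Jahn–Teller theorem predicts a tetragonal distortion (typically axial elongation) to lift the degeneracy.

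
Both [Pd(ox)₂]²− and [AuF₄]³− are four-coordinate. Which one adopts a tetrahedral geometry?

For [Pd(ox)₂]²−: Ligand charges: each oxalate is −2. With an overall charge of −2 the palladium centre must be in the +2 oxidation state. Pd sits in group 10, so the d-electron count is 10 − 2 = 8. A 4d d⁸ ion has a large crystal-field splitting; square planar leaves the high-energy d_{x²−y²} orbital empty and maximises CFSE. → square planar.
For [AuF₄]³−: Ligand charges: each fluoride is −1. With an overall charge of −3 the gold centre must be in the +1 oxidation state. Au sits in group 11, so the d-electron count is 11 − 1 = 10. A d¹⁰ ion has no crystal-field stabilisation preference between square planar and tetrahedral, so four ligands adopt the sterically favoured tetrahedral geometry. → tetrahedral.

[AuF₄]³−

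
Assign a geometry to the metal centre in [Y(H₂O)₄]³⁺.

tetrahedral

Water is neutral; balancing the +3 overall charge requires Y(III).
Yttrium is a group-3 element; Y(III) is therefore d⁰.
Coordination number: 4.
A d⁰ ion has no crystal-field stabilisation preference between square planar and tetrahedral, so four ligands adopt the sterically favoured tetrahedral geometry.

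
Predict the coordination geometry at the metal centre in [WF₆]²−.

Each fluoride is −1; balancing the −2 overall charge requires W(IV).
Tungsten is a group-6 element; W(IV) is therefore d².
With 6 monodentate ligands the coordination number is 6.
Six donors around a single metal centre give an octahedral coordination sphere.

octahedral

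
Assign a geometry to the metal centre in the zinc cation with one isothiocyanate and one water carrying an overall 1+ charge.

Summing ligand charges against the +1 overall charge gives an oxidation state of +2 for zinc.
Zn sits in group 12, so the d-electron count is 12 − 2 = 10.
With 2 monodentate ligands the coordination number is 2.
A d¹⁰ ion with only two ligands adopts a linear arrangement (sp hybridisation; no CFSE preference).

linear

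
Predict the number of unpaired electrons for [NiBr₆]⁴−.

2

Each bromide is −1; balancing the −4 overall charge requires Ni(II).
Ni sits in group 10, so the d-electron count is 10 − 2 = 8.
In an octahedral field the d⁸ configuration is t₂g⁶e_g² (only one arrangement possible), giving 2 unpaired electrons.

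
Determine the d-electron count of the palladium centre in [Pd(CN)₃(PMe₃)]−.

d⁸

Summing ligand charges against the −1 overall charge gives an oxidation state of +2 for palladium.
Pd sits in group 10, so the d-electron count is 10 − 2 = 8.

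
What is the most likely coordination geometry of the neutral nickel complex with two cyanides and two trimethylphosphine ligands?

square planar

Each cyanide is −1; trimethylphosphine is neutral; balancing the 0 overall charge requires Ni(II).
Nickel is a group-10 element; Ni(II) is therefore d⁸.
With 4 monodentate ligands the coordination number is 4.
Cyanide and trimethylphosphine are strong-field ligands (high in the spectrochemical series).
A 3d d⁸ ion with strong-field ligands gains enough CFSE to favour square planar over tetrahedral.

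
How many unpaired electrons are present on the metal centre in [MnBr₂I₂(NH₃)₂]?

3 unpaired electrons

Each bromide is −1; each iodide is −1; ammonia is neutral; balancing the 0 overall charge requires Mn(IV).
Manganese is a group-7 element; Mn(IV) is therefore d³.
In an octahedral field the d³ configuration is t₂g³e_g⁰ (only one arrangement possible), giving 3 unpaired electrons.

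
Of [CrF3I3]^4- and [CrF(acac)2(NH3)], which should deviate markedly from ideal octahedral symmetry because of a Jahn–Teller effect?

[CrF3I3]^4-: Each fluoride is −1; each iodide is −1; balancing the −4 overall charge requires Cr(II). Group 6 minus oxidation state 2 gives a d⁴ configuration. Fluoride and iodide are weak-field ligands for a first-row metal, so the complex is high-spin. The t₂g³e_g¹ (high-spin) configuration has an unevenly filled e_g set; the Jahn–Teller theorem predicts a tetragonal distortion (typically axial elongation) to lift the degeneracy.
[CrF(acac)2(NH3)]: Ligand charges: each fluoride is −1; each acetylacetonate is −1; ammonia is neutral. With an overall charge of 0 the chromium centre must be in the +3 oxidation state. Cr sits in group 6, so the d-electron count is 6 − 3 = 3. The d³ configuration leaves the e_g set evenly filled (or empty) — no strong Jahn–Teller driving force.

[CrF3I3]^4-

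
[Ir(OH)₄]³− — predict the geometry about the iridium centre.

Each hydroxide is −1; balancing the −3 overall charge requires Ir(I).
Group 9 minus oxidation state 1 gives a d⁸ configuration.
Coordination number: 4.
A 5d d⁸ ion has a large crystal-field splitting; square planar leaves the high-energy d_{x²−y²} orbital empty and maximises CFSE.

square planar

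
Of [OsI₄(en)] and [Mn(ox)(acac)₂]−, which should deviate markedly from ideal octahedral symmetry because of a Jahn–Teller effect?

[OsI₄(en)]: Summing ligand charges against the 0 overall charge gives an oxidation state of +4 for osmium. Osmium is a group-8 element; Os(IV) is therefore d⁴. A 5d ion has a large Δₒ and is invariably low-spin. The d⁴ configuration leaves the e_g set evenly filled (or empty) — no strong Jahn–Teller driving force.
[Mn(ox)(acac)₂]−: Each oxalate is −2; each acetylacetonate is −1; balancing the −1 overall charge requires Mn(III). Manganese is a group-7 element; Mn(III) is therefore d⁴. Acetylacetonate and oxalate are weak-field ligands for a first-row metal, so the complex is high-spin. The t₂g³e_g¹ (high-spin) configuration has an unevenly filled e_g set; the Jahn–Teller theorem predicts a tetragonal distortion (typically axial elongation) to lift the degeneracy.

[Mn(ox)(acac)₂]−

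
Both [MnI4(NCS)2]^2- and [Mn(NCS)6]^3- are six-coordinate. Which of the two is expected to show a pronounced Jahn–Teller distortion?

[MnI4(NCS)2]^2-: Ligand charges: each iodide is −1; each isothiocyanate is −1. With an overall charge of −2 the manganese centre must be in the +4 oxidation state. Mn sits in group 7, so the d-electron count is 7 − 4 = 3. The d³ configuration leaves the e_g set evenly filled (or empty) — no strong Jahn–Teller driving force.
[Mn(NCS)6]^3-: Summing ligand charges against the −3 overall charge gives an oxidation state of +3 for manganese. Mn sits in group 7, so the d-electron count is 7 − 3 = 4. Isothiocyanate is a weak-field ligand for a first-row metal, so the complex is high-spin. The t₂g³e_g¹ (high-spin) configuration has an unevenly filled e_g set; the Jahn–Teller theorem predicts a tetragonal distortion (typically axial elongation) to lift the degeneracy.

[Mn(NCS)6]^3-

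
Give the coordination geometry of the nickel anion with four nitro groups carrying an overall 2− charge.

Summing ligand charges against the −2 overall charge gives an oxidation state of +2 for nickel.
Nickel is a group-10 element; Ni(II) is therefore d⁸.
With 4 monodentate ligands the coordination number is 4.
Nitro (N-bound nitrite) is a strong-field ligand (high in the spectrochemical series).
A 3d d⁸ ion with strong-field ligands gains enough CFSE to favour square planar over tetrahedral.

square planar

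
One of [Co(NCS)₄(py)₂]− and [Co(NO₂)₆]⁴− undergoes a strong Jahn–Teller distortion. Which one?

[Co(NCS)₄(py)₂]−: Ligand charges: each isothiocyanate is −1; pyridine is neutral. With an overall charge of −1 the cobalt centre must be in the +3 oxidation state. Cobalt is a group-9 element; Co(III) is therefore d⁶. Co(III) has an exceptionally large octahedral splitting and is low-spin with essentially every ligand except fluoride. The d⁶ configuration leaves the e_g set evenly filled (or empty) — no strong Jahn–Teller driving force.
[Co(NO₂)₆]⁴−: Summing ligand charges against the −4 overall charge gives an oxidation state of +2 for cobalt. Co sits in group 9, so the d-electron count is 9 − 2 = 7. Nitro (N-bound nitrite) is a strong-field ligand (high in the spectrochemical series) for a first-row metal, so the complex is low-spin. The t₂g⁶e_g¹ (low-spin) configuration has an unevenly filled e_g set; the Jahn–Teller theorem predicts a tetragonal distortion (typically axial elongation) to lift the degeneracy.

[Co(NO₂)₆]⁴−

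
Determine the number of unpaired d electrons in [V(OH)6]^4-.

3 unpaired electrons

Summing ligand charges against the −4 overall charge gives an oxidation state of +2 for vanadium.
Vanadium is a group-5 element; V(II) is therefore d³.
In an octahedral field the d³ configuration is t₂g³e_g⁰ (only one arrangement possible), giving 3 unpaired electrons.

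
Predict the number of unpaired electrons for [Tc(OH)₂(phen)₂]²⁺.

3 unpaired electrons

Ligand charges: each hydroxide is −1; 1,10-phenanthroline is neutral. With an overall charge of +2 the technetium centre must be in the +4 oxidation state.
Group 7 minus oxidation state 4 gives a d³ configuration.
Counting donor atoms: 2×hydroxide (monodentate) → 2 donors; 2×1,10-phenanthroline (bidentate) → 4 donors. Coordination number = 6.
In an octahedral field the d³ configuration is t₂g³e_g⁰ (only one arrangement possible), giving 3 unpaired electrons.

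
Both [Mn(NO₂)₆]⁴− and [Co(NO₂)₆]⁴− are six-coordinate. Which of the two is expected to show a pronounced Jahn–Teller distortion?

[Mn(NO₂)₆]⁴−: Ligand charges: each nitro (N-bound nitrite) is −1. With an overall charge of −4 the manganese centre must be in the +2 oxidation state. Group 7 minus oxidation state 2 gives a d⁵ configuration. Nitro (N-bound nitrite) is a strong-field ligand (high in the spectrochemical series) for a first-row metal, so the complex is low-spin. The d⁵ configuration leaves the e_g set evenly filled (or empty) — no strong Jahn–Teller driving force.
[Co(NO₂)₆]⁴−: Ligand charges: each nitro (N-bound nitrite) is −1. With an overall charge of −4 the cobalt centre must be in the +2 oxidation state. Co sits in group 9, so the d-electron count is 9 − 2 = 7. Nitro (N-bound nitrite) is a strong-field ligand (high in the spectrochemical series) for a first-row metal, so the complex is low-spin. The t₂g⁶e_g¹ (low-spin) configuration has an unevenly filled e_g set; the Jahn–Teller theorem predicts a tetragonal distortion (typically axial elongation) to lift the degeneracy.

[Co(NO₂)₆]⁴−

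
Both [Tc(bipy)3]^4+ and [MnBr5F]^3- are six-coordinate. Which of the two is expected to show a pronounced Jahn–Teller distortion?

[Tc(bipy)3]^4+: Ligand charges: 2,2′-bipyridine is neutral. With an overall charge of +4 the technetium centre must be in the +4 oxidation state. Tc sits in group 7, so the d-electron count is 7 − 4 = 3. The d³ configuration leaves the e_g set evenly filled (or empty) — no strong Jahn–Teller driving force.
[MnBr5F]^3-: Summing ligand charges against the −3 overall charge gives an oxidation state of +3 for manganese. Group 7 minus oxidation state 3 gives a d⁴ configuration. Bromide and fluoride are weak-field ligands for a first-row metal, so the complex is high-spin. The t₂g³e_g¹ (high-spin) configuration has an unevenly filled e_g set; the Jahn–Teller theorem predicts a tetragonal distortion (typically axial elongation) to lift the degeneracy.

[MnBr5F]^3-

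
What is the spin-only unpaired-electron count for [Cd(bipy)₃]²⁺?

0 unpaired electrons

Ligand charges: 2,2′-bipyridine is neutral. With an overall charge of +2 the cadmium centre must be in the +2 oxidation state.
Cd sits in group 12, so the d-electron count is 12 − 2 = 10.
Counting donor atoms: 3×2,2′-bipyridine (bidentate) → 6 donors. Coordination number = 6.
In an octahedral field the d¹⁰ configuration is t₂g⁶e_g⁴, giving 0 unpaired electrons.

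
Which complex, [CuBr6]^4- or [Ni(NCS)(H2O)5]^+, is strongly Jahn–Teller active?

[CuBr6]^4-

[CuBr6]^4-: Summing ligand charges against the −4 overall charge gives an oxidation state of +2 for copper. Cu sits in group 11, so the d-electron count is 11 − 2 = 9. The t₂g⁶e_g³ configuration has an unevenly filled e_g set; the Jahn–Teller theorem predicts a tetragonal distortion (typically axial elongation) to lift the degeneracy.
[Ni(NCS)(H2O)5]^+: Ligand charges: each isothiocyanate is −1; water is neutral. With an overall charge of +1 the nickel centre must be in the +2 oxidation state. Group 10 minus oxidation state 2 gives a d⁸ configuration. The d⁸ configuration leaves the e_g set evenly filled (or empty) — no strong Jahn–Teller driving force.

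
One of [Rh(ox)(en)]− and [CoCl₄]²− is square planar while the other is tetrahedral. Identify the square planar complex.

[Rh(ox)(en)]−

For [Rh(ox)(en)]−: Summing ligand charges against the −1 overall charge gives an oxidation state of +1 for rhodium. Rhodium is a group-9 element; Rh(I) is therefore d⁸. A 4d d⁸ ion has a large crystal-field splitting; square planar leaves the high-energy d_{x²−y²} orbital empty and maximises CFSE. → square planar.
For [CoCl₄]²−: Ligand charges: each chloride is −1. With an overall charge of −2 the cobalt centre must be in the +2 oxidation state. Cobalt is a group-9 element; Co(II) is therefore d⁷. For a high-spin 3d d⁷ ion with weak-field ligands the small Δₜ gives little square-planar CFSE advantage, so four ligands adopt the sterically favoured tetrahedral geometry. → tetrahedral.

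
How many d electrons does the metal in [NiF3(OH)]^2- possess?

d8

Summing ligand charges against the −2 overall charge gives an oxidation state of +2 for nickel.
Nickel is a group-10 element; Ni(II) is therefore d⁸.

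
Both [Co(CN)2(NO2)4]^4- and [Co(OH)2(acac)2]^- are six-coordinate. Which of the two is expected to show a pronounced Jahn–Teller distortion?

[Co(CN)2(NO2)4]^4-

[Co(CN)2(NO2)4]^4-: Summing ligand charges against the −4 overall charge gives an oxidation state of +2 for cobalt. Cobalt is a group-9 element; Co(II) is therefore d⁷. Cyanide and nitro (N-bound nitrite) are strong-field ligands (high in the spectrochemical series) for a first-row metal, so the complex is low-spin. The t₂g⁶e_g¹ (low-spin) configuration has an unevenly filled e_g set; the Jahn–Teller theorem predicts a tetragonal distortion (typically axial elongation) to lift the degeneracy.
[Co(OH)2(acac)2]^-: Summing ligand charges against the −1 overall charge gives an oxidation state of +3 for cobalt. Group 9 minus oxidation state 3 gives a d⁶ configuration. Co(III) has an exceptionally large octahedral splitting and is low-spin with essentially every ligand except fluoride. The d⁶ configuration leaves the e_g set evenly filled (or empty) — no strong Jahn–Teller driving force.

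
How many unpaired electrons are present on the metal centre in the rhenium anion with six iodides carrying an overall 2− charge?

3 unpaired electrons

Ligand charges: each iodide is −1. With an overall charge of −2 the rhenium centre must be in the +4 oxidation state.
Rhenium is a group-7 element; Re(IV) is therefore d³.
In an octahedral field the d³ configuration is t₂g³e_g⁰ (only one arrangement possible), giving 3 unpaired electrons.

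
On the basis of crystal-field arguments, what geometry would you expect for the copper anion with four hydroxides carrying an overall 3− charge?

tetrahedral

Each hydroxide is −1; balancing the −3 overall charge requires Cu(I).
Copper is a group-11 element; Cu(I) is therefore d¹⁰.
With 4 monodentate ligands the coordination number is 4.
A d¹⁰ ion has no crystal-field stabilisation preference between square planar and tetrahedral, so four ligands adopt the sterically favoured tetrahedral geometry.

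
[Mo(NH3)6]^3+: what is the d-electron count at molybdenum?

d³

Ligand charges: ammonia is neutral. With an overall charge of +3 the molybdenum centre must be in the +3 oxidation state.
Molybdenum is a group-6 element; Mo(III) is therefore d³.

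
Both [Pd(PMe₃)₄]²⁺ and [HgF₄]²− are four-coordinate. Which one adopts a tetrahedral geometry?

[HgF₄]²−

For [Pd(PMe₃)₄]²⁺: Summing ligand charges against the +2 overall charge gives an oxidation state of +2 for palladium. Pd sits in group 10, so the d-electron count is 10 − 2 = 8. A 4d d⁸ ion has a large crystal-field splitting; square planar leaves the high-energy d_{x²−y²} orbital empty and maximises CFSE. → square planar.
For [HgF₄]²−: Each fluoride is −1; balancing the −2 overall charge requires Hg(II). Group 12 minus oxidation state 2 gives a d¹⁰ configuration. A d¹⁰ ion has no crystal-field stabilisation preference between square planar and tetrahedral, so four ligands adopt the sterically favoured tetrahedral geometry. → tetrahedral.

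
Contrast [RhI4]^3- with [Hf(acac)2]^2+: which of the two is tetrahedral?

For [RhI4]^3-: Summing ligand charges against the −3 overall charge gives an oxidation state of +1 for rhodium. Rhodium is a group-9 element; Rh(I) is therefore d⁸. A 4d d⁸ ion has a large crystal-field splitting; square planar leaves the high-energy d_{x²−y²} orbital empty and maximises CFSE. → square planar.
For [Hf(acac)2]^2+: Summing ligand charges against the +2 overall charge gives an oxidation state of +4 for hafnium. Hf sits in group 4, so the d-electron count is 4 − 4 = 0. A d⁰ ion has no crystal-field stabilisation preference between square planar and tetrahedral, so four ligands adopt the sterically favoured tetrahedral geometry. → tetrahedral.

[Hf(acac)2]^2+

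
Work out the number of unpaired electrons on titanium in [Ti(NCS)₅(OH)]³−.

1 unpaired electron

Ligand charges: each isothiocyanate is −1; each hydroxide is −1. With an overall charge of −3 the titanium centre must be in the +3 oxidation state.
Ti sits in group 4, so the d-electron count is 4 − 3 = 1.
In an octahedral field the d¹ configuration is t₂g¹e_g⁰ (only one arrangement possible), giving 1 unpaired electron.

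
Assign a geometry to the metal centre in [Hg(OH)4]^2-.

tetrahedral

Ligand charges: each hydroxide is −1. With an overall charge of −2 the mercury centre must be in the +2 oxidation state.
Mercury is a group-12 element; Hg(II) is therefore d¹⁰.
With 4 monodentate ligands the coordination number is 4.
A d¹⁰ ion has no crystal-field stabilisation preference between square planar and tetrahedral, so four ligands adopt the sterically favoured tetrahedral geometry.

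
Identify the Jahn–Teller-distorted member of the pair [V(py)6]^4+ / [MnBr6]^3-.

[V(py)6]^4+: Ligand charges: pyridine is neutral. With an overall charge of +4 the vanadium centre must be in the +4 oxidation state. Vanadium is a group-5 element; V(IV) is therefore d¹. The d¹ configuration leaves the e_g set evenly filled (or empty) — no strong Jahn–Teller driving force.
[MnBr6]^3-: Each bromide is −1; balancing the −3 overall charge requires Mn(III). Group 7 minus oxidation state 3 gives a d⁴ configuration. Bromide is a weak-field ligand for a first-row metal, so the complex is high-spin. The t₂g³e_g¹ (high-spin) configuration has an unevenly filled e_g set; the Jahn–Teller theorem predicts a tetragonal distortion (typically axial elongation) to lift the degeneracy.

[MnBr6]^3-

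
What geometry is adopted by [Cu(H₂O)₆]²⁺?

octahedral

Water is neutral; balancing the +2 overall charge requires Cu(II).
Copper is a group-11 element; Cu(II) is therefore d⁹.
Coordination number: 6.
Six donors around a single metal centre give an octahedral coordination sphere.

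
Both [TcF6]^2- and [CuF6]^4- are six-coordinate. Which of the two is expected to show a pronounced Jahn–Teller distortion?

[CuF6]^4-

[TcF6]^2-: Each fluoride is −1; balancing the −2 overall charge requires Tc(IV). Tc sits in group 7, so the d-electron count is 7 − 4 = 3. The d³ configuration leaves the e_g set evenly filled (or empty) — no strong Jahn–Teller driving force.
[CuF6]^4-: Each fluoride is −1; balancing the −4 overall charge requires Cu(II). Group 11 minus oxidation state 2 gives a d⁹ configuration. The t₂g⁶e_g³ configuration has an unevenly filled e_g set; the Jahn–Teller theorem predicts a tetragonal distortion (typically axial elongation) to lift the degeneracy.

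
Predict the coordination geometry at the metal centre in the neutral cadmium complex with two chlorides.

Each chloride is −1; balancing the 0 overall charge requires Cd(II).
Cd sits in group 12, so the d-electron count is 12 − 2 = 10.
Coordination number: 2.
A d¹⁰ ion with only two ligands adopts a linear arrangement (sp hybridisation; no CFSE preference).

linear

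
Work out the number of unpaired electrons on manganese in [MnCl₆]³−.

4 unpaired electrons

Ligand charges: each chloride is −1. With an overall charge of −3 the manganese centre must be in the +3 oxidation state.
Group 7 minus oxidation state 3 gives a d⁴ configuration.
The spin state decides the count: Chloride is a weak-field ligand for a first-row metal, so the complex is high-spin.
An octahedral high-spin d⁴ ion is t₂g³e_g¹, giving 4 unpaired electrons.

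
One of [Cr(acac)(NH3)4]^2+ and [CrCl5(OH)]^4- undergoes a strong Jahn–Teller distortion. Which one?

[CrCl5(OH)]^4-

[Cr(acac)(NH3)4]^2+: Summing ligand charges against the +2 overall charge gives an oxidation state of +3 for chromium. Cr sits in group 6, so the d-electron count is 6 − 3 = 3. The d³ configuration leaves the e_g set evenly filled (or empty) — no strong Jahn–Teller driving force.
[CrCl5(OH)]^4-: Ligand charges: each chloride is −1; each hydroxide is −1. With an overall charge of −4 the chromium centre must be in the +2 oxidation state. Chromium is a group-6 element; Cr(II) is therefore d⁴. Chloride and hydroxide are weak-field ligands for a first-row metal, so the complex is high-spin. The t₂g³e_g¹ (high-spin) configuration has an unevenly filled e_g set; the Jahn–Teller theorem predicts a tetragonal distortion (typically axial elongation) to lift the degeneracy.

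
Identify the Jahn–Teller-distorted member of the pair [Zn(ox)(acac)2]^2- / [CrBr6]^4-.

[Zn(ox)(acac)2]^2-: Each oxalate is −2; each acetylacetonate is −1; balancing the −2 overall charge requires Zn(II). Group 12 minus oxidation state 2 gives a d¹⁰ configuration. The d¹⁰ configuration leaves the e_g set evenly filled (or empty) — no strong Jahn–Teller driving force.
[CrBr6]^4-: Each bromide is −1; balancing the −4 overall charge requires Cr(II). Cr sits in group 6, so the d-electron count is 6 − 2 = 4. Bromide is a weak-field ligand for a first-row metal, so the complex is high-spin. The t₂g³e_g¹ (high-spin) configuration has an unevenly filled e_g set; the Jahn–Teller theorem predicts a tetragonal distortion (typically axial elongation) to lift the degeneracy.

[CrBr6]^4-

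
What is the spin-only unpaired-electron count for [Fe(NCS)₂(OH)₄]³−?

Ligand charges: each isothiocyanate is −1; each hydroxide is −1. With an overall charge of −3 the iron centre must be in the +3 oxidation state.
Iron is a group-8 element; Fe(III) is therefore d⁵.
The spin state decides the count: Hydroxide and isothiocyanate are weak-field ligands for a first-row metal, so the complex is high-spin.
An octahedral high-spin d⁵ ion is t₂g³e_g², giving 5 unpaired electrons.

5 unpaired electrons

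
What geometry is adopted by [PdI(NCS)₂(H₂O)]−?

square planar

Summing ligand charges against the −1 overall charge gives an oxidation state of +2 for palladium.
Group 10 minus oxidation state 2 gives a d⁸ configuration.
With 4 monodentate ligands the coordination number is 4.
A 4d d⁸ ion has a large crystal-field splitting; square planar leaves the high-energy d_{x²−y²} orbital empty and maximises CFSE.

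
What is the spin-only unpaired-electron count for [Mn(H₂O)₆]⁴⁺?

Water is neutral; balancing the +4 overall charge requires Mn(IV).
Group 7 minus oxidation state 4 gives a d³ configuration.
In an octahedral field the d³ configuration is t₂g³e_g⁰ (only one arrangement possible), giving 3 unpaired electrons.

3 unpaired electrons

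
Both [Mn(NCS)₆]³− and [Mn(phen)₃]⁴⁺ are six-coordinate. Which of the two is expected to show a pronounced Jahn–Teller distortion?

[Mn(NCS)₆]³−

[Mn(NCS)₆]³−: Summing ligand charges against the −3 overall charge gives an oxidation state of +3 for manganese. Group 7 minus oxidation state 3 gives a d⁴ configuration. Isothiocyanate is a weak-field ligand for a first-row metal, so the complex is high-spin. The t₂g³e_g¹ (high-spin) configuration has an unevenly filled e_g set; the Jahn–Teller theorem predicts a tetragonal distortion (typically axial elongation) to lift the degeneracy.
[Mn(phen)₃]⁴⁺: Summing ligand charges against the +4 overall charge gives an oxidation state of +4 for manganese. Manganese is a group-7 element; Mn(IV) is therefore d³. The d³ configuration leaves the e_g set evenly filled (or empty) — no strong Jahn–Teller driving force.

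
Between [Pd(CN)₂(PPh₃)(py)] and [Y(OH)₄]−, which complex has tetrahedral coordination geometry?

[Y(OH)₄]−

For [Pd(CN)₂(PPh₃)(py)]: Summing ligand charges against the 0 overall charge gives an oxidation state of +2 for palladium. Pd sits in group 10, so the d-electron count is 10 − 2 = 8. A 4d d⁸ ion has a large crystal-field splitting; square planar leaves the high-energy d_{x²−y²} orbital empty and maximises CFSE. → square planar.
For [Y(OH)₄]−: Each hydroxide is −1; balancing the −1 overall charge requires Y(III). Group 3 minus oxidation state 3 gives a d⁰ configuration. A d⁰ ion has no crystal-field stabilisation preference between square planar and tetrahedral, so four ligands adopt the sterically favoured tetrahedral geometry. → tetrahedral.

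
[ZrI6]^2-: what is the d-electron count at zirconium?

Each iodide is −1; balancing the −2 overall charge requires Zr(IV).
Group 4 minus oxidation state 4 gives a d⁰ configuration.

d0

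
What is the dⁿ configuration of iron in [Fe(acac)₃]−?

d6

Summing ligand charges against the −1 overall charge gives an oxidation state of +2 for iron.
Fe sits in group 8, so the d-electron count is 8 − 2 = 6.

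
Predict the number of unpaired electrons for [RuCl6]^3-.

Each chloride is −1; balancing the −3 overall charge requires Ru(III).
Ru sits in group 8, so the d-electron count is 8 − 3 = 5.
The spin state decides the count: a 4d ion has a large Δₒ and is invariably low-spin.
An octahedral low-spin d⁵ ion is t₂g⁵e_g⁰, giving 1 unpaired electron.

1 unpaired electron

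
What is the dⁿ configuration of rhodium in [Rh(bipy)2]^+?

d8

Ligand charges: 2,2′-bipyridine is neutral. With an overall charge of +1 the rhodium centre must be in the +1 oxidation state.
Group 9 minus oxidation state 1 gives a d⁸ configuration.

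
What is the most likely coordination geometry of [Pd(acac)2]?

Summing ligand charges against the 0 overall charge gives an oxidation state of +2 for palladium.
Pd sits in group 10, so the d-electron count is 10 − 2 = 8.
Counting donor atoms: 2×acetylacetonate (bidentate) → 4 donors. Coordination number = 4.
A 4d d⁸ ion has a large crystal-field splitting; square planar leaves the high-energy d_{x²−y²} orbital empty and maximises CFSE.

square planar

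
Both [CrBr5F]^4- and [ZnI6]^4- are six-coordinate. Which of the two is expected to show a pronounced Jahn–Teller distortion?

[CrBr5F]^4-

[CrBr5F]^4-: Ligand charges: each bromide is −1; each fluoride is −1. With an overall charge of −4 the chromium centre must be in the +2 oxidation state. Group 6 minus oxidation state 2 gives a d⁴ configuration. Bromide and fluoride are weak-field ligands for a first-row metal, so the complex is high-spin. The t₂g³e_g¹ (high-spin) configuration has an unevenly filled e_g set; the Jahn–Teller theorem predicts a tetragonal distortion (typically axial elongation) to lift the degeneracy.
[ZnI6]^4-: Each iodide is −1; balancing the −4 overall charge requires Zn(II). Group 12 minus oxidation state 2 gives a d¹⁰ configuration. The d¹⁰ configuration leaves the e_g set evenly filled (or empty) — no strong Jahn–Teller driving force.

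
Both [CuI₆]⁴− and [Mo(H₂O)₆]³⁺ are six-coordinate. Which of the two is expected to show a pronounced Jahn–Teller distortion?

[CuI₆]⁴−

[CuI₆]⁴−: Ligand charges: each iodide is −1. With an overall charge of −4 the copper centre must be in the +2 oxidation state. Group 11 minus oxidation state 2 gives a d⁹ configuration. The t₂g⁶e_g³ configuration has an unevenly filled e_g set; the Jahn–Teller theorem predicts a tetragonal distortion (typically axial elongation) to lift the degeneracy.
[Mo(H₂O)₆]³⁺: Water is neutral; balancing the +3 overall charge requires Mo(III). Group 6 minus oxidation state 3 gives a d³ configuration. The d³ configuration leaves the e_g set evenly filled (or empty) — no strong Jahn–Teller driving force.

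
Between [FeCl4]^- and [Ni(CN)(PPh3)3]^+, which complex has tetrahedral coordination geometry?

For [FeCl4]^-: Ligand charges: each chloride is −1. With an overall charge of −1 the iron centre must be in the +3 oxidation state. Iron is a group-8 element; Fe(III) is therefore d⁵. A high-spin d⁵ ion has zero CFSE in either geometry, so four ligands adopt the sterically favoured tetrahedral geometry. → tetrahedral.
For [Ni(CN)(PPh3)3]^+: Each cyanide is −1; triphenylphosphine is neutral; balancing the +1 overall charge requires Ni(II). Ni sits in group 10, so the d-electron count is 10 − 2 = 8. Cyanide and triphenylphosphine are strong-field ligands (high in the spectrochemical series). A 3d d⁸ ion with strong-field ligands gains enough CFSE to favour square planar over tetrahedral. → square planar.

[FeCl4]^-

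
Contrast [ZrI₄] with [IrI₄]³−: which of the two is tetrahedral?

[ZrI₄]

For [ZrI₄]: Summing ligand charges against the 0 overall charge gives an oxidation state of +4 for zirconium. Zirconium is a group-4 element; Zr(IV) is therefore d⁰. A d⁰ ion has no crystal-field stabilisation preference between square planar and tetrahedral, so four ligands adopt the sterically favoured tetrahedral geometry. → tetrahedral.
For [IrI₄]³−: Ligand charges: each iodide is −1. With an overall charge of −3 the iridium centre must be in the +1 oxidation state. Group 9 minus oxidation state 1 gives a d⁸ configuration. A 5d d⁸ ion has a large crystal-field splitting; square planar leaves the high-energy d_{x²−y²} orbital empty and maximises CFSE. → square planar.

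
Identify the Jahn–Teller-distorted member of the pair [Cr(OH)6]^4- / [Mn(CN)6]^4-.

[Cr(OH)6]^4-: Each hydroxide is −1; balancing the −4 overall charge requires Cr(II). Chromium is a group-6 element; Cr(II) is therefore d⁴. Hydroxide is a weak-field ligand for a first-row metal, so the complex is high-spin. The t₂g³e_g¹ (high-spin) configuration has an unevenly filled e_g set; the Jahn–Teller theorem predicts a tetragonal distortion (typically axial elongation) to lift the degeneracy.
[Mn(CN)6]^4-: Each cyanide is −1; balancing the −4 overall charge requires Mn(II). Mn sits in group 7, so the d-electron count is 7 − 2 = 5. Cyanide is a strong-field ligand (high in the spectrochemical series) for a first-row metal, so the complex is low-spin. The d⁵ configuration leaves the e_g set evenly filled (or empty) — no strong Jahn–Teller driving force.

[Cr(OH)6]^4-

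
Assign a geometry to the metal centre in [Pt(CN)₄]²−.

Ligand charges: each cyanide is −1. With an overall charge of −2 the platinum centre must be in the +2 oxidation state.
Pt sits in group 10, so the d-electron count is 10 − 2 = 8.
Coordination number: 4.
A 5d d⁸ ion has a large crystal-field splitting; square planar leaves the high-energy d_{x²−y²} orbital empty and maximises CFSE.

square planar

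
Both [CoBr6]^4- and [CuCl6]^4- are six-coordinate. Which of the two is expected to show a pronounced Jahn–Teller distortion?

[CuCl6]^4-

[CoBr6]^4-: Ligand charges: each bromide is −1. With an overall charge of −4 the cobalt centre must be in the +2 oxidation state. Co sits in group 9, so the d-electron count is 9 − 2 = 7. Bromide is a weak-field ligand for a first-row metal, so the complex is high-spin. The d⁷ configuration leaves the e_g set evenly filled (or empty) — no strong Jahn–Teller driving force.
[CuCl6]^4-: Each chloride is −1; balancing the −4 overall charge requires Cu(II). Copper is a group-11 element; Cu(II) is therefore d⁹. The t₂g⁶e_g³ configuration has an unevenly filled e_g set; the Jahn–Teller theorem predicts a tetragonal distortion (typically axial elongation) to lift the degeneracy.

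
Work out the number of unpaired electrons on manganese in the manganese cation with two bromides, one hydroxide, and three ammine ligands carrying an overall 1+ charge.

Ligand charges: each bromide is −1; each hydroxide is −1; ammonia is neutral. With an overall charge of +1 the manganese centre must be in the +4 oxidation state.
Manganese is a group-7 element; Mn(IV) is therefore d³.
In an octahedral field the d³ configuration is t₂g³e_g⁰ (only one arrangement possible), giving 3 unpaired electrons.

3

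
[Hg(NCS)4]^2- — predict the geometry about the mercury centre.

Each isothiocyanate is −1; balancing the −2 overall charge requires Hg(II).
Hg sits in group 12, so the d-electron count is 12 − 2 = 10.
Coordination number: 4.
A d¹⁰ ion has no crystal-field stabilisation preference between square planar and tetrahedral, so four ligands adopt the sterically favoured tetrahedral geometry.

tetrahedral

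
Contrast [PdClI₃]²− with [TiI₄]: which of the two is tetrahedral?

[TiI₄]

For [PdClI₃]²−: Summing ligand charges against the −2 overall charge gives an oxidation state of +2 for palladium. Palladium is a group-10 element; Pd(II) is therefore d⁸. A 4d d⁸ ion has a large crystal-field splitting; square planar leaves the high-energy d_{x²−y²} orbital empty and maximises CFSE. → square planar.
For [TiI₄]: Ligand charges: each iodide is −1. With an overall charge of 0 the titanium centre must be in the +4 oxidation state. Titanium is a group-4 element; Ti(IV) is therefore d⁰. A d⁰ ion has no crystal-field stabilisation preference between square planar and tetrahedral, so four ligands adopt the sterically favoured tetrahedral geometry. → tetrahedral.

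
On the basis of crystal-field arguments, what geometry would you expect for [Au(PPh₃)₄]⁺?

tetrahedral

Triphenylphosphine is neutral; balancing the +1 overall charge requires Au(I).
Au sits in group 11, so the d-electron count is 11 − 1 = 10.
With 4 monodentate ligands the coordination number is 4.
A d¹⁰ ion has no crystal-field stabilisation preference between square planar and tetrahedral, so four ligands adopt the sterically favoured tetrahedral geometry.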